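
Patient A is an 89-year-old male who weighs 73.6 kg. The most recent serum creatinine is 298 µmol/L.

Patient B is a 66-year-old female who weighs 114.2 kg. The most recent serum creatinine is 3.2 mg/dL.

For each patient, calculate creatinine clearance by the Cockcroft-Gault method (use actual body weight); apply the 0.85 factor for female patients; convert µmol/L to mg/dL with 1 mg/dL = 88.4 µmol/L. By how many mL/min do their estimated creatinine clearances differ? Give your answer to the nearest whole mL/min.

Patient A: SCr = 298 / 88.4 = 3.371 mg/dL
Patient A: CrCl = (140 − 89) × 73.6 / (72 × 3.371) = 3753.6 / 242.71 ≈ 15.5 mL/min
Patient B: CrCl = (140 − 66) × 114.2 / (72 × 3.2) × 0.85 = 8450.8 / 230.40 × 0.85 ≈ 31.2 mL/min
|15.5 − 31.2| = 15.7 mL/min

16 mL/min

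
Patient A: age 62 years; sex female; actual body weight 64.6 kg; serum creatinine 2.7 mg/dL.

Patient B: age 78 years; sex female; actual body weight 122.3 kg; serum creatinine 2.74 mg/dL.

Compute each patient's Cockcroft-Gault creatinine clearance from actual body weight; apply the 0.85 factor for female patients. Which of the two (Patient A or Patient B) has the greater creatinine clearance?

Patient B

Patient A: CrCl = (140 − 62) × 64.6 / (72 × 2.7) × 0.85 = 5038.8 / 194.40 × 0.85 ≈ 22.0 mL/min
Patient B: CrCl = (140 − 78) × 122.3 / (72 × 2.74) × 0.85 = 7582.6 / 197.28 × 0.85 ≈ 32.7 mL/min
22.0 vs 32.7 mL/min → Patient B is higher.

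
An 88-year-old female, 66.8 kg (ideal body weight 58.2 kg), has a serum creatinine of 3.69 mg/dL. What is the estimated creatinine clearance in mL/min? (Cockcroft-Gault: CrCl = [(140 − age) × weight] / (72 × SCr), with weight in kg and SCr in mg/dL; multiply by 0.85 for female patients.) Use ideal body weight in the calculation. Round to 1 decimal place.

9.7 mL/min

CrCl = (140 − 88) × 58.2 / (72 × 3.69) × 0.85 = 3026.4 / 265.68 × 0.85 ≈ 9.7 mL/min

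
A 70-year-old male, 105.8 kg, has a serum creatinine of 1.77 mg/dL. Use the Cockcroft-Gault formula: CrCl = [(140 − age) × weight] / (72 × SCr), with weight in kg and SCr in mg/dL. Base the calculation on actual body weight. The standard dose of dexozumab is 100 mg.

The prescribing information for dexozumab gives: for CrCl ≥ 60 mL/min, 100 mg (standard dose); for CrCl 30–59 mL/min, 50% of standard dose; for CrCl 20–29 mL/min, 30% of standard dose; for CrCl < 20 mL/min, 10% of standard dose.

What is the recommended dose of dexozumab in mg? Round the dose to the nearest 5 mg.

50 mg

CrCl = (140 − 70) × 105.8 / (72 × 1.77) = 7406.0 / 127.44 ≈ 58.1 mL/min
CrCl ≈ 58 mL/min → bracket 30–59 mL/min.
50% of 100 mg = 50 mg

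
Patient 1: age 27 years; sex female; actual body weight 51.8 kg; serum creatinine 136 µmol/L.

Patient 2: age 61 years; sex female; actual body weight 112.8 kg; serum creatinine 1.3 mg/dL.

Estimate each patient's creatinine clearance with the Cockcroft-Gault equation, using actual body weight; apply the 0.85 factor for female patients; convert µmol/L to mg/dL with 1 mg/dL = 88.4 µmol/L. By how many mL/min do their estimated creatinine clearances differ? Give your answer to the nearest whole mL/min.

36 mL/min

Patient 1: SCr = 136 / 88.4 = 1.538 mg/dL
Patient 1: CrCl = (140 − 27) × 51.8 / (72 × 1.538) × 0.85 = 5853.4 / 110.74 × 0.85 ≈ 44.9 mL/min
Patient 2: CrCl = (140 − 61) × 112.8 / (72 × 1.3) × 0.85 = 8911.2 / 93.60 × 0.85 ≈ 80.9 mL/min
|44.9 − 80.9| = 36.0 mL/min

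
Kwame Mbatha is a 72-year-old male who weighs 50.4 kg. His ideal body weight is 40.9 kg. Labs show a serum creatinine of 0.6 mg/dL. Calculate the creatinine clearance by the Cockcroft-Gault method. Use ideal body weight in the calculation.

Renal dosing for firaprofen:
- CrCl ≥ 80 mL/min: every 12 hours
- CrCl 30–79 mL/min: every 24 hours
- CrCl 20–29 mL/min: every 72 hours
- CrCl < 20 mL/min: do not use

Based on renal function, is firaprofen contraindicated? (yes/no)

CrCl = (140 − 72) × 40.9 / (72 × 0.6) = 2781.2 / 43.20 ≈ 64.4 mL/min
CrCl ≈ 64 mL/min, which is ≥ 20 mL/min.

no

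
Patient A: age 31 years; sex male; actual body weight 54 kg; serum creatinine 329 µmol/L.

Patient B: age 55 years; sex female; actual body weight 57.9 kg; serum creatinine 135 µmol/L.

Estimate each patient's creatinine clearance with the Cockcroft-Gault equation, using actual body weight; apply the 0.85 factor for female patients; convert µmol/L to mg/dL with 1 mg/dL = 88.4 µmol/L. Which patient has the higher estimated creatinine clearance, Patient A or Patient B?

Patient B

Patient A: SCr = 329 / 88.4 = 3.722 mg/dL
Patient A: CrCl = (140 − 31) × 54 / (72 × 3.722) = 5886.0 / 267.98 ≈ 22.0 mL/min
Patient B: SCr = 135 / 88.4 = 1.527 mg/dL
Patient B: CrCl = (140 − 55) × 57.9 / (72 × 1.527) × 0.85 = 4921.5 / 109.94 × 0.85 ≈ 38.0 mL/min
22.0 vs 38.0 mL/min → Patient B is higher.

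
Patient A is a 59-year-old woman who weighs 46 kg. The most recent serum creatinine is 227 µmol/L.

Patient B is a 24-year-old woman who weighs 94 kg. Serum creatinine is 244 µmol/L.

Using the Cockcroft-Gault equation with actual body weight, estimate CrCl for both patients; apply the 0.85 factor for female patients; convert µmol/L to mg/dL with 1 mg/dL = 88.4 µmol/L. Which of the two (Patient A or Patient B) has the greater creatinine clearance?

Patient B

Patient A: SCr = 227 / 88.4 = 2.568 mg/dL
Patient A: CrCl = (140 − 59) × 46 / (72 × 2.568) × 0.85 = 3726.0 / 184.90 × 0.85 ≈ 17.1 mL/min
Patient B: SCr = 244 / 88.4 = 2.76 mg/dL
Patient B: CrCl = (140 − 24) × 94 / (72 × 2.76) × 0.85 = 10904.0 / 198.72 × 0.85 ≈ 46.6 mL/min
17.1 vs 46.6 mL/min → Patient B is higher.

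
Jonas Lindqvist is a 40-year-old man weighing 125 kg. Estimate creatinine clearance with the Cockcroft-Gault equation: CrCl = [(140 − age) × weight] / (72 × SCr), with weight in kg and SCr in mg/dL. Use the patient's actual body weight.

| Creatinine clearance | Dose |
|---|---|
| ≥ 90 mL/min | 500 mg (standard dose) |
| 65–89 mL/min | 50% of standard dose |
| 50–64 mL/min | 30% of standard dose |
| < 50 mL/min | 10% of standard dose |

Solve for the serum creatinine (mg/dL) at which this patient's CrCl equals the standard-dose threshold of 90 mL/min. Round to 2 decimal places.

1.93 mg/dL

Standard dose requires CrCl ≥ 90 mL/min.
Set (140 − 40) × 125 / (72 × SCr) = 90
SCr = (140 − 40) × 125 / (72 × 90) = 1.929 mg/dL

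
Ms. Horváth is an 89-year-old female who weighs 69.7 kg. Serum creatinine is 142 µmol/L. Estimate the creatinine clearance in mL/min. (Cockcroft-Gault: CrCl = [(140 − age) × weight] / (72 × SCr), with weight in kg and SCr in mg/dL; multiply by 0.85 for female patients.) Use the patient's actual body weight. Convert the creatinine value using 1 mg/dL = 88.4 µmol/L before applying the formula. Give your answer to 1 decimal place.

26.1 mL/min

SCr = 142 / 88.4 = 1.606 mg/dL
CrCl = (140 − 89) × 69.7 / (72 × 1.606) × 0.85 = 3554.7 / 115.63 × 0.85 ≈ 26.1 mL/min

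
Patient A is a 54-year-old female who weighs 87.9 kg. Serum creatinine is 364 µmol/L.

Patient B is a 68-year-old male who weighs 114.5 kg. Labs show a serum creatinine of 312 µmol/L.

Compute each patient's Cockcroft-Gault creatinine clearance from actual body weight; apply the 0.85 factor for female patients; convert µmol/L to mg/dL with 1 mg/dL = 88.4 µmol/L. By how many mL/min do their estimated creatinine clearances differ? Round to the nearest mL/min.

11 mL/min

Patient A: SCr = 364 / 88.4 = 4.118 mg/dL
Patient A: CrCl = (140 − 54) × 87.9 / (72 × 4.118) × 0.85 = 7559.4 / 296.50 × 0.85 ≈ 21.7 mL/min
Patient B: SCr = 312 / 88.4 = 3.529 mg/dL
Patient B: CrCl = (140 − 68) × 114.5 / (72 × 3.529) = 8244.0 / 254.09 ≈ 32.4 mL/min
|21.7 − 32.4| = 10.7 mL/min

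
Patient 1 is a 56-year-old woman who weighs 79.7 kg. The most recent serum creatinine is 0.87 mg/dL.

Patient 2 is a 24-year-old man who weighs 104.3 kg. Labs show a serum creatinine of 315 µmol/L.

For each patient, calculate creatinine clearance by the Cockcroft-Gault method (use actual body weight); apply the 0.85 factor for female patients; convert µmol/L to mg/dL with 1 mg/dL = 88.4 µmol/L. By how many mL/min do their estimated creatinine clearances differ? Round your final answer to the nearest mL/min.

Patient 1: CrCl = (140 − 56) × 79.7 / (72 × 0.87) × 0.85 = 6694.8 / 62.64 × 0.85 ≈ 90.8 mL/min
Patient 2: SCr = 315 / 88.4 = 3.563 mg/dL
Patient 2: CrCl = (140 − 24) × 104.3 / (72 × 3.563) = 12098.8 / 256.54 ≈ 47.2 mL/min
|90.8 − 47.2| = 43.6 mL/min

44 mL/min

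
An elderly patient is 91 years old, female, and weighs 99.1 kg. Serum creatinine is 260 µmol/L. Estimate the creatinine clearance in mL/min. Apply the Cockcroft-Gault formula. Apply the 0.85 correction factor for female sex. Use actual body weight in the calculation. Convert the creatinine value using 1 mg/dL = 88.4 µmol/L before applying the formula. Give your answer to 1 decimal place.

19.5 mL/min

SCr = 260 / 88.4 = 2.941 mg/dL
CrCl = (140 − 91) × 99.1 / (72 × 2.941) × 0.85 = 4855.9 / 211.75 × 0.85 ≈ 19.5 mL/min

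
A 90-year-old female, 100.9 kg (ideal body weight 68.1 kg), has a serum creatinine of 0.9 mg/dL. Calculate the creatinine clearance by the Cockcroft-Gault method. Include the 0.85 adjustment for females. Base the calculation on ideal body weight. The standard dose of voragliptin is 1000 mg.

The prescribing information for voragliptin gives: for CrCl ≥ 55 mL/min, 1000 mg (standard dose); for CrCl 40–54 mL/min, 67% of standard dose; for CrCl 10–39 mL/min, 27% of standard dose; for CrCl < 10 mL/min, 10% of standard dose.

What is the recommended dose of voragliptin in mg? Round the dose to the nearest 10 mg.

CrCl = (140 − 90) × 68.1 / (72 × 0.9) × 0.85 = 3405.0 / 64.80 × 0.85 ≈ 44.7 mL/min
CrCl ≈ 45 mL/min → bracket 40–54 mL/min.
67% of 1000 mg = 670 mg

670 mg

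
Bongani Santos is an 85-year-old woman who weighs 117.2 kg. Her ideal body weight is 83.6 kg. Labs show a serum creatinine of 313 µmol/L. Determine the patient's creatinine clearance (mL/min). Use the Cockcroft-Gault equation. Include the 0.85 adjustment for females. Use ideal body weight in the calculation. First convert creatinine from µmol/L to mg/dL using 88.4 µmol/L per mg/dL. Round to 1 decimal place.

SCr = 313 / 88.4 = 3.541 mg/dL
CrCl = (140 − 85) × 83.6 / (72 × 3.541) × 0.85 = 4598.0 / 254.95 × 0.85 ≈ 15.3 mL/min

15.3 mL/min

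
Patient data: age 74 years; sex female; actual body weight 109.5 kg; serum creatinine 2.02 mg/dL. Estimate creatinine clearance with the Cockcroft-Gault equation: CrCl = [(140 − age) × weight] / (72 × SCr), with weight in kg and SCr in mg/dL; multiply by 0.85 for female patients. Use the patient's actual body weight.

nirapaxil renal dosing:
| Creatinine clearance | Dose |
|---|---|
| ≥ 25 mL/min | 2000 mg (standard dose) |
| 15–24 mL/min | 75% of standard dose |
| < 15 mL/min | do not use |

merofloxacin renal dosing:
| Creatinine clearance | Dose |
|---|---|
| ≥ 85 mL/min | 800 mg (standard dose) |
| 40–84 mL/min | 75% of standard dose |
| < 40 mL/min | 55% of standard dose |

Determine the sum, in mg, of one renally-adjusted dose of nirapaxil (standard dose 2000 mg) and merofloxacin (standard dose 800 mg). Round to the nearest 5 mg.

2600 mg

CrCl = (140 − 74) × 109.5 / (72 × 2.02) × 0.85 = 7227.0 / 145.44 × 0.85 ≈ 42.2 mL/min
CrCl ≈ 42 mL/min.
nirapaxil: ≥ 25 mL/min → 100% of 2000 mg = 2000 mg.
merofloxacin: 40–84 mL/min → 75% of 800 mg = 600 mg.
Total = 2000 + 600 = 2600 mg.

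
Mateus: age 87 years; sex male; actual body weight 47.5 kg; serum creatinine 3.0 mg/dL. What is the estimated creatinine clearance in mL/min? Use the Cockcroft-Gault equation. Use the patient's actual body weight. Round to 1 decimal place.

11.7 mL/min

CrCl = (140 − 87) × 47.5 / (72 × 3) = 2517.5 / 216.00 ≈ 11.7 mL/min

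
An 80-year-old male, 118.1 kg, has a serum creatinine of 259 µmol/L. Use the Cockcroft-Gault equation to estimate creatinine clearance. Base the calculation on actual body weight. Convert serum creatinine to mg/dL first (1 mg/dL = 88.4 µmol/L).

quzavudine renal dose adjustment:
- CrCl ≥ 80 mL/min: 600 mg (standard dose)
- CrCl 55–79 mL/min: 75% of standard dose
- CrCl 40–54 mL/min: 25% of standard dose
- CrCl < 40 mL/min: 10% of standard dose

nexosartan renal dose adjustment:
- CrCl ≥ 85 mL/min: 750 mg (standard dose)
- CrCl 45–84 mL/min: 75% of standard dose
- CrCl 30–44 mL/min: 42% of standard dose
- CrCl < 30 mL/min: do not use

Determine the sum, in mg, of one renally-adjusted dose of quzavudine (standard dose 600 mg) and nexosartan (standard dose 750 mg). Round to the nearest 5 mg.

375 mg

SCr = 259 / 88.4 = 2.93 mg/dL
CrCl = (140 − 80) × 118.1 / (72 × 2.93) = 7086.0 / 210.96 ≈ 33.6 mL/min
CrCl ≈ 34 mL/min.
quzavudine: < 40 mL/min → 10% of 600 mg = 60 mg.
nexosartan: 30–44 mL/min → 42% of 750 mg = 315 mg.
Total = 60 + 315 = 375 mg.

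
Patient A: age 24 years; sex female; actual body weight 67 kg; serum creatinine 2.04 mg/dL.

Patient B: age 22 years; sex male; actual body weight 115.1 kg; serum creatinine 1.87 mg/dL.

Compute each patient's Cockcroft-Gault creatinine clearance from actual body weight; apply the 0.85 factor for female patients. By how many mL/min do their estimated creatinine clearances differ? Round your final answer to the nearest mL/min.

Patient A: CrCl = (140 − 24) × 67 / (72 × 2.04) × 0.85 = 7772.0 / 146.88 × 0.85 ≈ 45.0 mL/min
Patient B: CrCl = (140 − 22) × 115.1 / (72 × 1.87) = 13581.8 / 134.64 ≈ 100.9 mL/min
|45.0 − 100.9| = 55.9 mL/min

56 mL/min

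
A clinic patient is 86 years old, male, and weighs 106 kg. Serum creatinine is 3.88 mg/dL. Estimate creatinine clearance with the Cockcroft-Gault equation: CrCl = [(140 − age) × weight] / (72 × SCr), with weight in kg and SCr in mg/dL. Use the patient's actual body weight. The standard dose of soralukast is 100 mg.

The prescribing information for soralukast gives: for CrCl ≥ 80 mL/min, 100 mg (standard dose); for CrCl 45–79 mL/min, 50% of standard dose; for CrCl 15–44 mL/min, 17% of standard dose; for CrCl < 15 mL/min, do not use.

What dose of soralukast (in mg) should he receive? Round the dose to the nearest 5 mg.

15 mg

CrCl = (140 − 86) × 106 / (72 × 3.88) = 5724.0 / 279.36 ≈ 20.5 mL/min
CrCl ≈ 20 mL/min → bracket 15–44 mL/min.
17% of 100 mg = 17 mg → 15 mg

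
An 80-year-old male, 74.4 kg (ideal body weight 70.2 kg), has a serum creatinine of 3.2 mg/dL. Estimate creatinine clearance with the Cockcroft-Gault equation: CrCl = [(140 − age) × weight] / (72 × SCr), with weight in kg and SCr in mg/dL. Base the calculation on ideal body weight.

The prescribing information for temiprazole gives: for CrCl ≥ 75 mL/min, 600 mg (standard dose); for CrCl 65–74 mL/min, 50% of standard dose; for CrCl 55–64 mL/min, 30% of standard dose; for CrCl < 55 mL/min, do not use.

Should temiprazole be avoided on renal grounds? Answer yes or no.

CrCl = (140 − 80) × 70.2 / (72 × 3.2) = 4212.0 / 230.40 ≈ 18.3 mL/min
CrCl ≈ 18 mL/min, which is < 55 mL/min.

yes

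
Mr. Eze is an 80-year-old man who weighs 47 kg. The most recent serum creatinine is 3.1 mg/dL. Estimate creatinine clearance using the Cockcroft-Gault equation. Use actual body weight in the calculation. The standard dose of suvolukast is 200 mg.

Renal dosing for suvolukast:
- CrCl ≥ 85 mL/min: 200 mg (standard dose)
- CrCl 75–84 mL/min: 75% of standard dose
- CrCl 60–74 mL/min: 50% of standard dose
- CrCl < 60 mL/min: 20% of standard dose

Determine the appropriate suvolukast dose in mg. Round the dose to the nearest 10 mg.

CrCl = (140 − 80) × 47 / (72 × 3.1) = 2820.0 / 223.20 ≈ 12.6 mL/min
CrCl ≈ 13 mL/min → bracket < 60 mL/min.
20% of 200 mg = 40 mg

40 mg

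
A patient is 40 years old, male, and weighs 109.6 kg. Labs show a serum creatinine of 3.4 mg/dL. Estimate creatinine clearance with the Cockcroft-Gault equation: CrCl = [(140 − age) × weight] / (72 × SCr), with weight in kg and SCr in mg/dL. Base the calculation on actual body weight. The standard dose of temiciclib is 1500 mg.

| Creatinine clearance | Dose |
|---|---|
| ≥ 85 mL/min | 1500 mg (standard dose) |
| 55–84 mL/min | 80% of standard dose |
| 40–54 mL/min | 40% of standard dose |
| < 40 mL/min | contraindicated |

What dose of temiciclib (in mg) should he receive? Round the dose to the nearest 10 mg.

600 mg

CrCl = (140 − 40) × 109.6 / (72 × 3.4) = 10960.0 / 244.80 ≈ 44.8 mL/min
CrCl ≈ 45 mL/min → bracket 40–54 mL/min.
40% of 1500 mg = 600 mg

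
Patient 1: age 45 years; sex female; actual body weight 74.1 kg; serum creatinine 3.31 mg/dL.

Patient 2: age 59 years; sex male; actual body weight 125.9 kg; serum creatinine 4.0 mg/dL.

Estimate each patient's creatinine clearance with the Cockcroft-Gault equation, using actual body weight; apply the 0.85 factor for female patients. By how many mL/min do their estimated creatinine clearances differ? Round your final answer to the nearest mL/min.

10 mL/min

Patient 1: CrCl = (140 − 45) × 74.1 / (72 × 3.31) × 0.85 = 7039.5 / 238.32 × 0.85 ≈ 25.1 mL/min
Patient 2: CrCl = (140 − 59) × 125.9 / (72 × 4) = 10197.9 / 288.00 ≈ 35.4 mL/min
|25.1 − 35.4| = 10.3 mL/min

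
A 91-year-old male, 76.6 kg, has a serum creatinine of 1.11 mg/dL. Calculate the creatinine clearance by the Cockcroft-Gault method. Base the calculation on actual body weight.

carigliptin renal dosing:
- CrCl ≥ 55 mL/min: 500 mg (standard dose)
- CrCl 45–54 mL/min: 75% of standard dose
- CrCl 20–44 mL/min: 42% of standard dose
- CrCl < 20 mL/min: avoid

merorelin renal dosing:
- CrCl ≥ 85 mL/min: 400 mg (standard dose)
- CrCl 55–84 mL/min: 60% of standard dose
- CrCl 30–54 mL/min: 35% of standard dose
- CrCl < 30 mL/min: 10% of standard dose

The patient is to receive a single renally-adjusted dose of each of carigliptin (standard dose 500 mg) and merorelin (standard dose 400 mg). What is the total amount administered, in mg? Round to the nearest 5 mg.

CrCl = (140 − 91) × 76.6 / (72 × 1.11) = 3753.4 / 79.92 ≈ 47.0 mL/min
CrCl ≈ 47 mL/min.
carigliptin: 45–54 mL/min → 75% of 500 mg = 375 mg.
merorelin: 30–54 mL/min → 35% of 400 mg = 140 mg.
Total = 375 + 140 = 515 mg.

515 mg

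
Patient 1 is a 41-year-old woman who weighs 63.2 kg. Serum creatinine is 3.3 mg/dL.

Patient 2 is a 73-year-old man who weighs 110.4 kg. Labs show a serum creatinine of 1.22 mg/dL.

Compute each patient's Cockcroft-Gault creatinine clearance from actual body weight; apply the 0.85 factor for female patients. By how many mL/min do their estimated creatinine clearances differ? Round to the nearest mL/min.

Patient 1: CrCl = (140 − 41) × 63.2 / (72 × 3.3) × 0.85 = 6256.8 / 237.60 × 0.85 ≈ 22.4 mL/min
Patient 2: CrCl = (140 − 73) × 110.4 / (72 × 1.22) = 7396.8 / 87.84 ≈ 84.2 mL/min
|22.4 − 84.2| = 61.8 mL/min

62 mL/min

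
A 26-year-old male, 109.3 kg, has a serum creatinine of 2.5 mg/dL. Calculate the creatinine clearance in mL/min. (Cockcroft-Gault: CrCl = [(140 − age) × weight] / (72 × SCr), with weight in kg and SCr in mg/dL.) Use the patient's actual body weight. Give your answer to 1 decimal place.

CrCl = (140 − 26) × 109.3 / (72 × 2.5) = 12460.2 / 180.00 ≈ 69.2 mL/min

69.2 mL/min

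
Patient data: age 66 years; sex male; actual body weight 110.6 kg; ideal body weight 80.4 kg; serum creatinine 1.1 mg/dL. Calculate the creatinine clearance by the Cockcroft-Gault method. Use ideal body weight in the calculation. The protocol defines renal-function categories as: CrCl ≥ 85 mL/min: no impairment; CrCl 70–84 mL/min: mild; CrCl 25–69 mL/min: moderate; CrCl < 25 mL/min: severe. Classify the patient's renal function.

CrCl = (140 − 66) × 80.4 / (72 × 1.1) = 5949.6 / 79.20 ≈ 75.1 mL/min
75 mL/min falls in the 'mild' range.

mild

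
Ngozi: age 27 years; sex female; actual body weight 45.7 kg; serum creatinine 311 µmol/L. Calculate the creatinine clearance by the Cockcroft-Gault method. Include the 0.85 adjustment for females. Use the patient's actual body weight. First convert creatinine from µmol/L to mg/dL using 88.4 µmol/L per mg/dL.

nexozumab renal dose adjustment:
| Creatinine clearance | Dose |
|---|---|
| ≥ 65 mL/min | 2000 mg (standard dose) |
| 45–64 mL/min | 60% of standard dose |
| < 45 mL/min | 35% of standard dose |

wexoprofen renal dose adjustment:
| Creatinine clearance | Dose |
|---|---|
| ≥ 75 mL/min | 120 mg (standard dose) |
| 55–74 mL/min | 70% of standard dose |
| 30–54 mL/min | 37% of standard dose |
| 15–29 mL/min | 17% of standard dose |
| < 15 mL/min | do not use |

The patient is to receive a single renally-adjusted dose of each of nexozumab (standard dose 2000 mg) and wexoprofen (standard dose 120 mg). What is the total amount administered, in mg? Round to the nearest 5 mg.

SCr = 311 / 88.4 = 3.518 mg/dL
CrCl = (140 − 27) × 45.7 / (72 × 3.518) × 0.85 = 5164.1 / 253.30 × 0.85 ≈ 17.3 mL/min
CrCl ≈ 17 mL/min.
nexozumab: < 45 mL/min → 35% of 2000 mg = 700 mg.
wexoprofen: 15–29 mL/min → 17% of 120 mg = 20.4 mg.
Total = 700 + 20.4 = 720.4 mg.

720 mg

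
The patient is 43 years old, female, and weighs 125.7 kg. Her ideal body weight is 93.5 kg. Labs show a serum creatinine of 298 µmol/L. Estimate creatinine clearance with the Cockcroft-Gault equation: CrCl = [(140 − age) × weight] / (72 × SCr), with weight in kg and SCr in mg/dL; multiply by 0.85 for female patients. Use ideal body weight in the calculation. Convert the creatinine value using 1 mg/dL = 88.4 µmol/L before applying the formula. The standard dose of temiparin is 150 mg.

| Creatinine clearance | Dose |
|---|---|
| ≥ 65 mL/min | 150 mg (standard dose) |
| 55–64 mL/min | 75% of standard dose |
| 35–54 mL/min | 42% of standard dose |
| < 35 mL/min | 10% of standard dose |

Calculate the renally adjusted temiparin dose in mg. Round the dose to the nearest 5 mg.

15 mg

SCr = 298 / 88.4 = 3.371 mg/dL
CrCl = (140 − 43) × 93.5 / (72 × 3.371) × 0.85 = 9069.5 / 242.71 × 0.85 ≈ 31.8 mL/min
CrCl ≈ 32 mL/min → bracket < 35 mL/min.
10% of 150 mg = 15 mg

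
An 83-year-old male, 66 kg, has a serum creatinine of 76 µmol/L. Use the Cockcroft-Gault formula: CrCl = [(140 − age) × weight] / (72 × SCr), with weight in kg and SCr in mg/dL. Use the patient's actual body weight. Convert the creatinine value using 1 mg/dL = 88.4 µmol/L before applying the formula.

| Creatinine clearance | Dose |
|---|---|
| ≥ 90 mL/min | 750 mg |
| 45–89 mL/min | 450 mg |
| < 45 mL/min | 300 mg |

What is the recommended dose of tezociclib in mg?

450 mg

SCr = 76 / 88.4 = 0.86 mg/dL
CrCl = (140 − 83) × 66 / (72 × 0.86) = 3762.0 / 61.92 ≈ 60.8 mL/min
CrCl ≈ 61 mL/min → bracket 45–89 mL/min.
Dose for this bracket: 450 mg.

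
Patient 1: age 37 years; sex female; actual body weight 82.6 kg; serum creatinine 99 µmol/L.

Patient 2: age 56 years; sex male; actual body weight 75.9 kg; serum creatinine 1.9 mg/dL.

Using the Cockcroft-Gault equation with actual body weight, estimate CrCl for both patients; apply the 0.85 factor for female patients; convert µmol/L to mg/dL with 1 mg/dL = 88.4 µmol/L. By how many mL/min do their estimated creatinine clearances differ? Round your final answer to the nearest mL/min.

Patient 1: SCr = 99 / 88.4 = 1.12 mg/dL
Patient 1: CrCl = (140 − 37) × 82.6 / (72 × 1.12) × 0.85 = 8507.8 / 80.64 × 0.85 ≈ 89.7 mL/min
Patient 2: CrCl = (140 − 56) × 75.9 / (72 × 1.9) = 6375.6 / 136.80 ≈ 46.6 mL/min
|89.7 − 46.6| = 43.1 mL/min

43 mL/min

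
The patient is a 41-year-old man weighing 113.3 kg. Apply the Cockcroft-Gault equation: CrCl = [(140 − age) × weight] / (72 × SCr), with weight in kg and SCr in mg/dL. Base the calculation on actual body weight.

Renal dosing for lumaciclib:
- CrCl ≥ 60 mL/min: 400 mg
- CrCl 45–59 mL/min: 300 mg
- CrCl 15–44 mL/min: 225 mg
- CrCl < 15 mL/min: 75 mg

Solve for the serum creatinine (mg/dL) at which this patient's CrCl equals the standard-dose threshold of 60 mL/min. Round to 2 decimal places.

Standard dose requires CrCl ≥ 60 mL/min.
Set (140 − 41) × 113.3 / (72 × SCr) = 60
SCr = (140 − 41) × 113.3 / (72 × 60) = 2.596 mg/dL

2.60 mg/dL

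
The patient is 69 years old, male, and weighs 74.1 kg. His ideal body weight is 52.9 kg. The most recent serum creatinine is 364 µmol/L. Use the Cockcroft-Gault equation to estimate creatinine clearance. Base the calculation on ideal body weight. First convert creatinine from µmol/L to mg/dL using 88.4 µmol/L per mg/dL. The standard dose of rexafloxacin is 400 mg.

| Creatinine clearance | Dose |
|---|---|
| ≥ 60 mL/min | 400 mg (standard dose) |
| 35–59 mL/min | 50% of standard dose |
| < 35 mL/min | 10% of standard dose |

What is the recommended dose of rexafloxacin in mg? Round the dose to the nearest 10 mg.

SCr = 364 / 88.4 = 4.118 mg/dL
CrCl = (140 − 69) × 52.9 / (72 × 4.118) = 3755.9 / 296.50 ≈ 12.7 mL/min
CrCl ≈ 13 mL/min → bracket < 35 mL/min.
10% of 400 mg = 40 mg

40 mg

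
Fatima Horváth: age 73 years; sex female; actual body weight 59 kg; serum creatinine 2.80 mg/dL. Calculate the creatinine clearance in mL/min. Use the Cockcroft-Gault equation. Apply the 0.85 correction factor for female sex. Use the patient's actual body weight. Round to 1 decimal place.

16.7 mL/min

CrCl = (140 − 73) × 59 / (72 × 2.8) × 0.85 = 3953.0 / 201.60 × 0.85 ≈ 16.7 mL/min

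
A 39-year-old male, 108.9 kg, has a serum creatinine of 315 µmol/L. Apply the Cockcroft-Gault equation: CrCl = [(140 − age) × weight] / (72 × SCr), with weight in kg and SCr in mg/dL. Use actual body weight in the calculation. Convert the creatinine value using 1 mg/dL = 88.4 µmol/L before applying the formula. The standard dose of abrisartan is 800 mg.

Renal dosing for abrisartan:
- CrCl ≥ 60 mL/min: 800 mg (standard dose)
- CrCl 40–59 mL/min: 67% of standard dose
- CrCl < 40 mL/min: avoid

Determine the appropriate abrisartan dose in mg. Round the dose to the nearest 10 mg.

SCr = 315 / 88.4 = 3.563 mg/dL
CrCl = (140 − 39) × 108.9 / (72 × 3.563) = 10998.9 / 256.54 ≈ 42.9 mL/min
CrCl ≈ 43 mL/min → bracket 40–59 mL/min.
67% of 800 mg = 536 mg → 540 mg

540 mg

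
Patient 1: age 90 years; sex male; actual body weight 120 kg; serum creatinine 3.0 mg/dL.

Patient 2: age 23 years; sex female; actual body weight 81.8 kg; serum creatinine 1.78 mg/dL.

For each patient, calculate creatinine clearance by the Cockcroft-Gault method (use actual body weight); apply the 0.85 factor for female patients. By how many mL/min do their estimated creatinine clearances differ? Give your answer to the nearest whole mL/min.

36 mL/min

Patient 1: CrCl = (140 − 90) × 120 / (72 × 3) = 6000.0 / 216.00 ≈ 27.8 mL/min
Patient 2: CrCl = (140 − 23) × 81.8 / (72 × 1.78) × 0.85 = 9570.6 / 128.16 × 0.85 ≈ 63.5 mL/min
|27.8 − 63.5| = 35.7 mL/min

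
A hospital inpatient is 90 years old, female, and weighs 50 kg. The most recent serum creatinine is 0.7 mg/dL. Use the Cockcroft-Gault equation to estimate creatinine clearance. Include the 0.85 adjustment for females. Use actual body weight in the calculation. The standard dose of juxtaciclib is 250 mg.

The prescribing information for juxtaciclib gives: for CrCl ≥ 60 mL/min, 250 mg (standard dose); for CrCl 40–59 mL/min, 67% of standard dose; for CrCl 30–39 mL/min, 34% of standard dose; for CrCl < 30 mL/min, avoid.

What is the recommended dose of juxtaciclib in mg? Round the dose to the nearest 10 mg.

170 mg

CrCl = (140 − 90) × 50 / (72 × 0.7) × 0.85 = 2500.0 / 50.40 × 0.85 ≈ 42.2 mL/min
CrCl ≈ 42 mL/min → bracket 40–59 mL/min.
67% of 250 mg = 167.5 mg → 170 mg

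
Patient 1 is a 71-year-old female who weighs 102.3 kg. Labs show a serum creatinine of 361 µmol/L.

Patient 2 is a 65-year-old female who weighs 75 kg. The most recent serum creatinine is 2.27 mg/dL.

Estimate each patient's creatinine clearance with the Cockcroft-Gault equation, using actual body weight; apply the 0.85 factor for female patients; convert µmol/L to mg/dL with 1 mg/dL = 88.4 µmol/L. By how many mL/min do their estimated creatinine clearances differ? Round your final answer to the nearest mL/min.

Patient 1: SCr = 361 / 88.4 = 4.084 mg/dL
Patient 1: CrCl = (140 − 71) × 102.3 / (72 × 4.084) × 0.85 = 7058.7 / 294.05 × 0.85 ≈ 20.4 mL/min
Patient 2: CrCl = (140 − 65) × 75 / (72 × 2.27) × 0.85 = 5625.0 / 163.44 × 0.85 ≈ 29.3 mL/min
|20.4 − 29.3| = 8.9 mL/min

9 mL/min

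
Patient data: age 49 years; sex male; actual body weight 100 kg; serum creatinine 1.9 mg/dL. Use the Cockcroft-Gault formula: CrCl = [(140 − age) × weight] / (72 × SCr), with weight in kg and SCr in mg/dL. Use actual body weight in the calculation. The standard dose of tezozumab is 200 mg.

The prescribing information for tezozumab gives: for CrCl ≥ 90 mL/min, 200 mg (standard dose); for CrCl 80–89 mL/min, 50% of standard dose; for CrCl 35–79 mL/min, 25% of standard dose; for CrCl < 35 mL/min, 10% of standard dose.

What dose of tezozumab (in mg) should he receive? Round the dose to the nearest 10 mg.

CrCl = (140 − 49) × 100 / (72 × 1.9) = 9100.0 / 136.80 ≈ 66.5 mL/min
CrCl ≈ 67 mL/min → bracket 35–79 mL/min.
25% of 200 mg = 50 mg

50 mg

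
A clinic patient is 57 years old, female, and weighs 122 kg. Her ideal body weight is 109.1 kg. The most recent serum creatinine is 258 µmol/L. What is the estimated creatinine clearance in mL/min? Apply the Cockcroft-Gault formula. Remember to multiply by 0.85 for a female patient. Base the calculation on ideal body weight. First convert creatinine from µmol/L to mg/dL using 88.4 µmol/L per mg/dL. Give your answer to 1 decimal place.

SCr = 258 / 88.4 = 2.919 mg/dL
CrCl = (140 − 57) × 109.1 / (72 × 2.919) × 0.85 = 9055.3 / 210.17 × 0.85 ≈ 36.6 mL/min

36.6 mL/min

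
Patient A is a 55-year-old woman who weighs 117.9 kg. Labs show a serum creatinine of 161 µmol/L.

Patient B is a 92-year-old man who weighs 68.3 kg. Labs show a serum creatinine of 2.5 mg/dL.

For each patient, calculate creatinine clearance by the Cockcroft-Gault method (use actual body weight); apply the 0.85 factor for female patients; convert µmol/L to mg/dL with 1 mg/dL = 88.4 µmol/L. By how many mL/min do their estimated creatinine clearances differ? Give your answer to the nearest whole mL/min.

Patient A: SCr = 161 / 88.4 = 1.821 mg/dL
Patient A: CrCl = (140 − 55) × 117.9 / (72 × 1.821) × 0.85 = 10021.5 / 131.11 × 0.85 ≈ 65.0 mL/min
Patient B: CrCl = (140 − 92) × 68.3 / (72 × 2.5) = 3278.4 / 180.00 ≈ 18.2 mL/min
|65.0 − 18.2| = 46.8 mL/min

47 mL/min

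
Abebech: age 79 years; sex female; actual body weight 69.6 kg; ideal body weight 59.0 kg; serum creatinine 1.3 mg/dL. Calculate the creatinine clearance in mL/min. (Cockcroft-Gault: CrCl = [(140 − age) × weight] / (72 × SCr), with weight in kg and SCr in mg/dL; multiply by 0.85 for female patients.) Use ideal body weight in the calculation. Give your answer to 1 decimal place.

32.7 mL/min

CrCl = (140 − 79) × 59 / (72 × 1.3) × 0.85 = 3599.0 / 93.60 × 0.85 ≈ 32.7 mL/min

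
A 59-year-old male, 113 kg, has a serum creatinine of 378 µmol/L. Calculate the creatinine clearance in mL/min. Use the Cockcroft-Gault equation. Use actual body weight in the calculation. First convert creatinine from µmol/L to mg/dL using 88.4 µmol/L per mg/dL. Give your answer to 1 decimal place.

29.7 mL/min

SCr = 378 / 88.4 = 4.276 mg/dL
CrCl = (140 − 59) × 113 / (72 × 4.276) = 9153.0 / 307.87 ≈ 29.7 mL/min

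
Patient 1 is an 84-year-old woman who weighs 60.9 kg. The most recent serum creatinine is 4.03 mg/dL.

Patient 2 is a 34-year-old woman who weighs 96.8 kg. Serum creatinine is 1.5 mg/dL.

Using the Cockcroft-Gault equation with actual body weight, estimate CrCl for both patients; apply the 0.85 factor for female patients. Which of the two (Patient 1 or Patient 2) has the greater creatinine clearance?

Patient 1: CrCl = (140 − 84) × 60.9 / (72 × 4.03) × 0.85 = 3410.4 / 290.16 × 0.85 ≈ 10.0 mL/min
Patient 2: CrCl = (140 − 34) × 96.8 / (72 × 1.5) × 0.85 = 10260.8 / 108.00 × 0.85 ≈ 80.8 mL/min
10.0 vs 80.8 mL/min → Patient 2 is higher.

Patient 2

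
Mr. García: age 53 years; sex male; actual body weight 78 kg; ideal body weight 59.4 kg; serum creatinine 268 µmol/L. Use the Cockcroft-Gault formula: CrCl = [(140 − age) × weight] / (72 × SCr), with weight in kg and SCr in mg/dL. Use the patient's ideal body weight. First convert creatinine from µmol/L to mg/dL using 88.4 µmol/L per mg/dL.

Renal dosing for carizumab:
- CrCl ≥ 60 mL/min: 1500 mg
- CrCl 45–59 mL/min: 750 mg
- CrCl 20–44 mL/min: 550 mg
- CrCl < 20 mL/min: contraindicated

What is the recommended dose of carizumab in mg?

550 mg

SCr = 268 / 88.4 = 3.032 mg/dL
CrCl = (140 − 53) × 59.4 / (72 × 3.032) = 5167.8 / 218.30 ≈ 23.7 mL/min
CrCl ≈ 24 mL/min → bracket 20–44 mL/min.
Dose for this bracket: 550 mg.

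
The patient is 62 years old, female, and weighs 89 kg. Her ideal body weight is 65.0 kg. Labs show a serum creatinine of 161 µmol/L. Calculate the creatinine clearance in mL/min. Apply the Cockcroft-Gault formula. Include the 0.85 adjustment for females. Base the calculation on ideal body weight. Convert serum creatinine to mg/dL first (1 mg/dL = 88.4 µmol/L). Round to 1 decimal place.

SCr = 161 / 88.4 = 1.821 mg/dL
CrCl = (140 − 62) × 65 / (72 × 1.821) × 0.85 = 5070.0 / 131.11 × 0.85 ≈ 32.9 mL/min

32.9 mL/min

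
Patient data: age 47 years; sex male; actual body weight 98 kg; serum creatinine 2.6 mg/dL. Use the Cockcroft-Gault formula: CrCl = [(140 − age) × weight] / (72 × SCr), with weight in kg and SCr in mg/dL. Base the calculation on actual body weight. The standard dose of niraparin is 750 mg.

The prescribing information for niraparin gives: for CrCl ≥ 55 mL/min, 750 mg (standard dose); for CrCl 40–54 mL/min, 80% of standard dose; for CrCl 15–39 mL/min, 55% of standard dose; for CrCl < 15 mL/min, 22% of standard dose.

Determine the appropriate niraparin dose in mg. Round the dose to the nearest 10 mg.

600 mg

CrCl = (140 − 47) × 98 / (72 × 2.6) = 9114.0 / 187.20 ≈ 48.7 mL/min
CrCl ≈ 49 mL/min → bracket 40–54 mL/min.
80% of 750 mg = 600 mg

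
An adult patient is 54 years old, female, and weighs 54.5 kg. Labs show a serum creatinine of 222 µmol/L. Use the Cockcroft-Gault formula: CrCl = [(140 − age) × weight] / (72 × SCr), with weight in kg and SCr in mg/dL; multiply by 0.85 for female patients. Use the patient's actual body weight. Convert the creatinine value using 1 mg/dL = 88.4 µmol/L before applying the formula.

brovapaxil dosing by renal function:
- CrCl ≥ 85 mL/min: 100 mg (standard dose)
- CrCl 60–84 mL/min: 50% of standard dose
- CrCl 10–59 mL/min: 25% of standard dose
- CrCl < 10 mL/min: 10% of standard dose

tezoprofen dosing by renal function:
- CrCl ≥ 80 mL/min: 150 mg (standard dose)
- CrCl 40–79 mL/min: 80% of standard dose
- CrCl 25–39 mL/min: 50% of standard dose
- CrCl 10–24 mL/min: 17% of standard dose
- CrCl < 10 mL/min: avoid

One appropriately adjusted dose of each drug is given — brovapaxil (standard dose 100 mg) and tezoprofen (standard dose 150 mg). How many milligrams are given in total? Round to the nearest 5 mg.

SCr = 222 / 88.4 = 2.511 mg/dL
CrCl = (140 − 54) × 54.5 / (72 × 2.511) × 0.85 = 4687.0 / 180.79 × 0.85 ≈ 22.0 mL/min
CrCl ≈ 22 mL/min.
brovapaxil: 10–59 mL/min → 25% of 100 mg = 25 mg.
tezoprofen: 10–24 mL/min → 17% of 150 mg = 25.5 mg.
Total = 25 + 25.5 = 50.5 mg.

50 mg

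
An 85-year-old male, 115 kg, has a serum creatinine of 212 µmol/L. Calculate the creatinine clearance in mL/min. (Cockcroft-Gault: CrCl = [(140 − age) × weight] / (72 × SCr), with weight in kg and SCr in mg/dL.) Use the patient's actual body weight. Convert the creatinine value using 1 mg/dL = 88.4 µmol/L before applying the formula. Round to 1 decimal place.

SCr = 212 / 88.4 = 2.398 mg/dL
CrCl = (140 − 85) × 115 / (72 × 2.398) = 6325.0 / 172.66 ≈ 36.6 mL/min

36.6 mL/min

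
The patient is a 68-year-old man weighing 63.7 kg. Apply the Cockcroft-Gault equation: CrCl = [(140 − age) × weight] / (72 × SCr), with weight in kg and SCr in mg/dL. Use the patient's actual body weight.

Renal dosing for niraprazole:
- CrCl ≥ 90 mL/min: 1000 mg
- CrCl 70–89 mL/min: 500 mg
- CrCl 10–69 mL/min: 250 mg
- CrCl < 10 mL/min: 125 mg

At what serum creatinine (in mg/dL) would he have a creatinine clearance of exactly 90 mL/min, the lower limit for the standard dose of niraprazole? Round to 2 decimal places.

0.71 mg/dL

Standard dose requires CrCl ≥ 90 mL/min.
Set (140 − 68) × 63.7 / (72 × SCr) = 90
SCr = (140 − 68) × 63.7 / (72 × 90) = 0.708 mg/dL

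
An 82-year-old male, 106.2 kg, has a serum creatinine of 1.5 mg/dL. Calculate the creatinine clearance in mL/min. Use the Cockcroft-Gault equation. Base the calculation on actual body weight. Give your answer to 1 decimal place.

57.0 mL/min

CrCl = (140 − 82) × 106.2 / (72 × 1.5) = 6159.6 / 108.00 ≈ 57.0 mL/min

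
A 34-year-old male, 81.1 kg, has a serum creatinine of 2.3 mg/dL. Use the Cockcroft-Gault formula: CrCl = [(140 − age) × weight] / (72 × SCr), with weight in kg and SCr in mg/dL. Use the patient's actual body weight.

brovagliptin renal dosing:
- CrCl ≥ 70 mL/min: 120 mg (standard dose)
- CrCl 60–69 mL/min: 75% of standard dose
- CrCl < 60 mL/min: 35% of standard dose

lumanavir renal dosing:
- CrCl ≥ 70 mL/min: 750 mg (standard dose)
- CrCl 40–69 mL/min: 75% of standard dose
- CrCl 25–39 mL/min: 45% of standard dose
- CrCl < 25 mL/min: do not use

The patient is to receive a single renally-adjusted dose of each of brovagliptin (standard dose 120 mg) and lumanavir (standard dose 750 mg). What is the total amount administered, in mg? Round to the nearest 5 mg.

CrCl = (140 − 34) × 81.1 / (72 × 2.3) = 8596.6 / 165.60 ≈ 51.9 mL/min
CrCl ≈ 52 mL/min.
brovagliptin: < 60 mL/min → 35% of 120 mg = 42 mg.
lumanavir: 40–69 mL/min → 75% of 750 mg = 562.5 mg.
Total = 42 + 562.5 = 604.5 mg.

605 mg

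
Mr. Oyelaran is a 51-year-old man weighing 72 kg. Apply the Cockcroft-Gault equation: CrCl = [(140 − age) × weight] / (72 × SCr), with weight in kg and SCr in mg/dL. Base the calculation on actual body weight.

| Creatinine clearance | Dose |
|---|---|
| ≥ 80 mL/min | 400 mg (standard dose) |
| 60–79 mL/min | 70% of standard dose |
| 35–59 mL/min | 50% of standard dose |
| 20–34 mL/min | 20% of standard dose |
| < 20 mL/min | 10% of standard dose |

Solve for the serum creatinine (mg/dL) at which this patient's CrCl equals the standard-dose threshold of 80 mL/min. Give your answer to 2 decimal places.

Standard dose requires CrCl ≥ 80 mL/min.
Set (140 − 51) × 72 / (72 × SCr) = 80
SCr = (140 − 51) × 72 / (72 × 80) = 1.113 mg/dL

1.11 mg/dL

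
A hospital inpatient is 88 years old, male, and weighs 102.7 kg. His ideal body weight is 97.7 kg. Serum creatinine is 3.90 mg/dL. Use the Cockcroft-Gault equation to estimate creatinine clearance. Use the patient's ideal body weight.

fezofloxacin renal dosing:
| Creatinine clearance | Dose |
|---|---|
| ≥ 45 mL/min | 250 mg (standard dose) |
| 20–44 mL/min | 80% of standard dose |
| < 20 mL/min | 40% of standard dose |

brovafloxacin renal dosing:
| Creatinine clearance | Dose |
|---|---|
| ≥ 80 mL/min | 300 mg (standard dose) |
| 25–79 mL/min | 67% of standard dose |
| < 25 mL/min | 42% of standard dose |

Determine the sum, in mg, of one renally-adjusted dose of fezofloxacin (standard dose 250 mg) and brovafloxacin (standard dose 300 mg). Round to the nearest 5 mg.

225 mg

CrCl = (140 − 88) × 97.7 / (72 × 3.9) = 5080.4 / 280.80 ≈ 18.1 mL/min
CrCl ≈ 18 mL/min.
fezofloxacin: < 20 mL/min → 40% of 250 mg = 100 mg.
brovafloxacin: < 25 mL/min → 42% of 300 mg = 126 mg.
Total = 100 + 126 = 226 mg.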